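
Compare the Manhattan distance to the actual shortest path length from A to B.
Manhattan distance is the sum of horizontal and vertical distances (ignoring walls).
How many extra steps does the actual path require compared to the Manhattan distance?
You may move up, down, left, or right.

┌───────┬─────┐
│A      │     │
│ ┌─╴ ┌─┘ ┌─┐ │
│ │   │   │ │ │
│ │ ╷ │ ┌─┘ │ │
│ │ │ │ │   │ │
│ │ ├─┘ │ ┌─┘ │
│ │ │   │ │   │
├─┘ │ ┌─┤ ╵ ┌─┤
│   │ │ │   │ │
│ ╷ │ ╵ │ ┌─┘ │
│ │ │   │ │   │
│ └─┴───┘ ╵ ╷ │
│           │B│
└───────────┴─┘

Manhattan distance: |6 - 0| + |6 - 0| = 12
Actual path length: 18
Extra steps: 18 - 12 = 6

Solution:

┌───────┬─────┐
│A → ↓  │     │
│ ┌─╴ ┌─┘ ┌─┐ │
│ │↓ ↲│   │ │ │
│ │ ╷ │ ┌─┘ │ │
│ │↓│ │ │   │ │
│ │ ├─┘ │ ┌─┘ │
│ │↓│   │ │   │
├─┘ │ ┌─┤ ╵ ┌─┤
│↓ ↲│ │ │   │ │
│ ╷ │ ╵ │ ┌─┘ │
│↓│ │   │ │↱ ↓│
│ └─┴───┘ ╵ ╷ │
│↳ → → → → ↑│B│
└───────────┴─┘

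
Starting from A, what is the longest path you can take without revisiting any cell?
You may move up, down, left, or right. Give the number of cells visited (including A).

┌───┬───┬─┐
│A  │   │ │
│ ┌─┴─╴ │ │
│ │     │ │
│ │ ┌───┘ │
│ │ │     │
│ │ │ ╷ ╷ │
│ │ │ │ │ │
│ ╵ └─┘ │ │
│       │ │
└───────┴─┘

Finding longest simple path using DFS:
Start: (0, 0)
Longest path visits 13 cells
Path: A → down → down → down → down → right → up → up → up → right → right → up → left

Solution:

┌───┬───┬─┐
│A  │B ↰│ │
│ ┌─┴─╴ │ │
│↓│↱ → ↑│ │
│ │ ┌───┘ │
│↓│↑│     │
│ │ │ ╷ ╷ │
│↓│↑│ │ │ │
│ ╵ └─┘ │ │
│↳ ↑    │ │
└───────┴─┘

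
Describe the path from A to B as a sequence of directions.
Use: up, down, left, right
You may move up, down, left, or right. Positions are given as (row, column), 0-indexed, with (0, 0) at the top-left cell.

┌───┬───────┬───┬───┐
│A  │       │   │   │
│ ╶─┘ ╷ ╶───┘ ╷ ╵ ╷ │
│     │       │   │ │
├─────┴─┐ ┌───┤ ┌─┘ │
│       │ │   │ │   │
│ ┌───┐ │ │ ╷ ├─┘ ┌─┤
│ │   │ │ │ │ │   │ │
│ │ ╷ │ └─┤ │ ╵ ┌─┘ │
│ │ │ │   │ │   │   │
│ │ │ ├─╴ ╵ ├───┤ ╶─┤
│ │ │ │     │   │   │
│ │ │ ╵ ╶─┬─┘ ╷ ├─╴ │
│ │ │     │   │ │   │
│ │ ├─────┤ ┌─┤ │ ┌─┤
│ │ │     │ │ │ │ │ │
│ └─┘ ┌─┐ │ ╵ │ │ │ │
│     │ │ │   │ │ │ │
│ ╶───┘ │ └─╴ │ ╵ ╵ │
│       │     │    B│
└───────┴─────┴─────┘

Finding the path and converting it to directions:
Path through cells: (0,0) → (1,0) → (1,1) → (1,2) → (0,2) → (0,3) → (1,3) → (1,4) → (1,5) → (1,6) → (0,6) → (0,7) → (1,7) → (1,8) → (0,8) → (0,9) → (1,9) → (2,9) → (2,8) → (3,8) → (3,7) → (4,7) → (4,6) → (3,6) → (2,6) → (2,5) → (3,5) → (4,5) → (5,5) → (5,4) → (4,4) → (4,3) → (3,3) → (2,3) → (2,2) → (2,1) → (2,0) → (3,0) → (4,0) → (5,0) → (6,0) → (7,0) → (8,0) → (8,1) → (8,2) → (7,2) → (7,3) → (7,4) → (8,4) → (9,4) → (9,5) → (9,6) → (8,6) → (8,5) → (7,5) → (6,5) → (6,6) → (5,6) → (5,7) → (6,7) → (7,7) → (8,7) → (9,7) → (9,8) → (9,9)
Directions: down, right, right, up, right, down, right, right, right, up, right, down, right, up, right, down, down, left, down, left, down, left, up, up, left, down, down, down, left, up, left, up, up, left, left, left, down, down, down, down, down, down, right, right, up, right, right, down, down, right, right, up, left, up, up, right, up, right, down, down, down, down, right, right

Solution:

┌───┬───────┬───┬───┐
│A  │↱ ↓    │↱ ↓│↱ ↓│
│ ╶─┘ ╷ ╶───┘ ╷ ╵ ╷ │
│↳ → ↑│↳ → → ↑│↳ ↑│↓│
├─────┴─┐ ┌───┤ ┌─┘ │
│↓ ← ← ↰│ │↓ ↰│ │↓ ↲│
│ ┌───┐ │ │ ╷ ├─┘ ┌─┤
│↓│   │↑│ │↓│↑│↓ ↲│ │
│ │ ╷ │ └─┤ │ ╵ ┌─┘ │
│↓│ │ │↑ ↰│↓│↑ ↲│   │
│ │ │ ├─╴ ╵ ├───┤ ╶─┤
│↓│ │ │  ↑ ↲│↱ ↓│   │
│ │ │ ╵ ╶─┬─┘ ╷ ├─╴ │
│↓│ │     │↱ ↑│↓│   │
│ │ ├─────┤ ┌─┤ │ ┌─┤
│↓│ │↱ → ↓│↑│ │↓│ │ │
│ └─┘ ┌─┐ │ ╵ │ │ │ │
│↳ → ↑│ │↓│↑ ↰│↓│ │ │
│ ╶───┘ │ └─╴ │ ╵ ╵ │
│       │↳ → ↑│↳ → B│
└───────┴─────┴─────┘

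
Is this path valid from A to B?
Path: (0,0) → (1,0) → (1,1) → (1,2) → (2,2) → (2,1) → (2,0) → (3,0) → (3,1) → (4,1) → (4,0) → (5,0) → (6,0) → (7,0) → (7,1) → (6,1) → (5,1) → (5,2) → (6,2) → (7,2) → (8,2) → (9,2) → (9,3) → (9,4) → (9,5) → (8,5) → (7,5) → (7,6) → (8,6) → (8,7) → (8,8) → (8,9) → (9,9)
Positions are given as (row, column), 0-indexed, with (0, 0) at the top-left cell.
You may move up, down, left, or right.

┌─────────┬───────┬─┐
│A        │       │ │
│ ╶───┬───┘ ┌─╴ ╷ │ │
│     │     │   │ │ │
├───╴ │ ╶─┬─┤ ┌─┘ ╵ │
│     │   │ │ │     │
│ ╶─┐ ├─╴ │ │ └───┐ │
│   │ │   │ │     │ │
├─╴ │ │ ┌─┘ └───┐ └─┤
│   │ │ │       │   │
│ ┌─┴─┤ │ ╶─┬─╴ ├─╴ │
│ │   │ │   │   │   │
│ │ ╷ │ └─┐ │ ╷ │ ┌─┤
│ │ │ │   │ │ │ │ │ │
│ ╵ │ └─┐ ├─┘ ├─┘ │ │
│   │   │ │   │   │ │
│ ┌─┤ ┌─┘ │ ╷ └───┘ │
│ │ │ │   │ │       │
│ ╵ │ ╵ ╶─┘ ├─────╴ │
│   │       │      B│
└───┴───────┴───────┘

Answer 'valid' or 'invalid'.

Checking path validity:
Result: All consecutive moves are passable.

valid

Correct solution:

┌─────────┬───────┬─┐
│A        │       │ │
│ ╶───┬───┘ ┌─╴ ╷ │ │
│↳ → ↓│     │   │ │ │
├───╴ │ ╶─┬─┤ ┌─┘ ╵ │
│↓ ← ↲│   │ │ │     │
│ ╶─┐ ├─╴ │ │ └───┐ │
│↳ ↓│ │   │ │     │ │
├─╴ │ │ ┌─┘ └───┐ └─┤
│↓ ↲│ │ │       │   │
│ ┌─┴─┤ │ ╶─┬─╴ ├─╴ │
│↓│↱ ↓│ │   │   │   │
│ │ ╷ │ └─┐ │ ╷ │ ┌─┤
│↓│↑│↓│   │ │ │ │ │ │
│ ╵ │ └─┐ ├─┘ ├─┘ │ │
│↳ ↑│↓  │ │↱ ↓│   │ │
│ ┌─┤ ┌─┘ │ ╷ └───┘ │
│ │ │↓│   │↑│↳ → → ↓│
│ ╵ │ ╵ ╶─┘ ├─────╴ │
│   │↳ → → ↑│      B│
└───┴───────┴───────┘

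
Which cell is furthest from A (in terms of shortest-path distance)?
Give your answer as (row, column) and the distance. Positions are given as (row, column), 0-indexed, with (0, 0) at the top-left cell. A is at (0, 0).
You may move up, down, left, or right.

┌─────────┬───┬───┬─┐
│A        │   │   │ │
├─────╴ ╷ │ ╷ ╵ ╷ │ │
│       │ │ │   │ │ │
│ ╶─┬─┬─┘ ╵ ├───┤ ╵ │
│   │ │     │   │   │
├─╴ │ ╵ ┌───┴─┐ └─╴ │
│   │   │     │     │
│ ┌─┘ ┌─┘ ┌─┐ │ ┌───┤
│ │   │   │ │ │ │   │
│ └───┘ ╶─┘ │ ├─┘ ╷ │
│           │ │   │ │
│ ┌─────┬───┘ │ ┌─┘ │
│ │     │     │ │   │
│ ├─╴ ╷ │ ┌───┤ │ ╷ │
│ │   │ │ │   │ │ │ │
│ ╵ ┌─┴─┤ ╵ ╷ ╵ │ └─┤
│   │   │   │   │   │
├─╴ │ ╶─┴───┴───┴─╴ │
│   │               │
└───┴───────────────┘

Computing BFS distances from A to all cells:
Furthest cell: (8, 3)
Distance: 55 steps

Path from A to the furthest cell:

┌─────────┬───┬───┬─┐
│A → → ↓  │   │   │ │
├─────╴ ╷ │ ╷ ╵ ╷ │ │
│↓ ← ← ↲│ │ │   │ │ │
│ ╶─┬─┬─┘ ╵ ├───┤ ╵ │
│↳ ↓│ │     │   │   │
├─╴ │ ╵ ┌───┴─┐ └─╴ │
│↓ ↲│   │↱ → ↓│     │
│ ┌─┘ ┌─┘ ┌─┐ │ ┌───┤
│↓│   │↱ ↑│ │↓│ │↱ ↓│
│ └───┘ ╶─┘ │ ├─┘ ╷ │
│↳ → → ↑    │↓│↱ ↑│↓│
│ ┌─────┬───┘ │ ┌─┘ │
│ │     │↓ ← ↲│↑│↓ ↲│
│ ├─╴ ╷ │ ┌───┤ │ ╷ │
│ │   │ │↓│↱ ↓│↑│↓│ │
│ ╵ ┌─┴─┤ ╵ ╷ ╵ │ └─┤
│   │↱ B│↳ ↑│↳ ↑│↳ ↓│
├─╴ │ ╶─┴───┴───┴─╴ │
│   │↑ ← ← ← ← ← ← ↲│
└───┴───────────────┘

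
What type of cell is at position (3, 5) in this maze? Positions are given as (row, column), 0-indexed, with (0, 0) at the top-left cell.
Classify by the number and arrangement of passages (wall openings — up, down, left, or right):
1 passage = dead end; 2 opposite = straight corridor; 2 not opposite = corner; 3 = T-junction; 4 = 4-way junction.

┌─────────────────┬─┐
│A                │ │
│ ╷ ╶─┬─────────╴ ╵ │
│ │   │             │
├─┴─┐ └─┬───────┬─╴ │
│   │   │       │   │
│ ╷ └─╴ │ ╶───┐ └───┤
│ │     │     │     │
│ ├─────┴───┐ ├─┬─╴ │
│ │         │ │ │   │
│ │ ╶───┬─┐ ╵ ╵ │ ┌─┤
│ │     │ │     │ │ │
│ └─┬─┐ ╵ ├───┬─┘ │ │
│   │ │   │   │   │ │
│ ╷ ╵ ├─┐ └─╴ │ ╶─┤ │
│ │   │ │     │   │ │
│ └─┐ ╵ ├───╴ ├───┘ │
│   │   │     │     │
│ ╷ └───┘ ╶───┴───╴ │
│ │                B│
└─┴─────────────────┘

Checking cell at (3, 5):
Number of passages: 2
Cell type: straight corridor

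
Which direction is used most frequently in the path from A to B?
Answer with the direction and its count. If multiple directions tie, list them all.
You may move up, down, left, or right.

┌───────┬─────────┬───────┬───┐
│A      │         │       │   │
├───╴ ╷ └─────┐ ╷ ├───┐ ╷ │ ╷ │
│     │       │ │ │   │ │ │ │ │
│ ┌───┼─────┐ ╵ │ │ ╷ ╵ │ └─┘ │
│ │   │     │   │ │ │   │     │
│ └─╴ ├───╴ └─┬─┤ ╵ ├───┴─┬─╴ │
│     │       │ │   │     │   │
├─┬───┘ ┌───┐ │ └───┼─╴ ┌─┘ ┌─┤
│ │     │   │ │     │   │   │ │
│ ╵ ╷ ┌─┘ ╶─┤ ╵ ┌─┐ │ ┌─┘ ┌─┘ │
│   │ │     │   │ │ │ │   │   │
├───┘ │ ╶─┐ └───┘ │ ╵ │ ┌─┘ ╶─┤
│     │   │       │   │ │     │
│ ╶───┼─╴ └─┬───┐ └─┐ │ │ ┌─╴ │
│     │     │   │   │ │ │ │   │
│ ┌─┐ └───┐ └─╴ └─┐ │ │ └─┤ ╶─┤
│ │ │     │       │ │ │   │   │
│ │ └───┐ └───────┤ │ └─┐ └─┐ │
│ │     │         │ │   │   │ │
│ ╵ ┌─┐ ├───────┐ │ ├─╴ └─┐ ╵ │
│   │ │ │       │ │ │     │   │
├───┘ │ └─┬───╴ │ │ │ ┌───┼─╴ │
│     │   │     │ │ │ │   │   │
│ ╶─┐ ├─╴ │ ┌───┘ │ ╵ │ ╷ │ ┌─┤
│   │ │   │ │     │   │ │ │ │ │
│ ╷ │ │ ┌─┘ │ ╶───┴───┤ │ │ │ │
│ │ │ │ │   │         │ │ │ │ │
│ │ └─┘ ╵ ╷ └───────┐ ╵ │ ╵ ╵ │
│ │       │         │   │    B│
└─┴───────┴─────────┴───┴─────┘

Directions: right, right, right, down, right, right, right, down, right, up, up, right, down, down, down, right, up, up, right, down, right, up, up, right, down, down, right, right, down, left, down, left, down, left, down, down, down, right, down, right, down, right, down, left, down, down, down, right
Counts: {'right': 18, 'down': 20, 'up': 6, 'left': 4}
Most common: down (20 times)

Solution:

┌───────┬─────────┬───────┬───┐
│A → → ↓│      ↱ ↓│    ↱ ↓│   │
├───╴ ╷ └─────┐ ╷ ├───┐ ╷ │ ╷ │
│     │↳ → → ↓│↑│↓│↱ ↓│↑│↓│ │ │
│ ┌───┼─────┐ ╵ │ │ ╷ ╵ │ └─┘ │
│ │   │     │↳ ↑│↓│↑│↳ ↑│↳ → ↓│
│ └─╴ ├───╴ └─┬─┤ ╵ ├───┴─┬─╴ │
│     │       │ │↳ ↑│     │↓ ↲│
├─┬───┘ ┌───┐ │ └───┼─╴ ┌─┘ ┌─┤
│ │     │   │ │     │   │↓ ↲│ │
│ ╵ ╷ ┌─┘ ╶─┤ ╵ ┌─┐ │ ┌─┘ ┌─┘ │
│   │ │     │   │ │ │ │↓ ↲│   │
├───┘ │ ╶─┐ └───┘ │ ╵ │ ┌─┘ ╶─┤
│     │   │       │   │↓│     │
│ ╶───┼─╴ └─┬───┐ └─┐ │ │ ┌─╴ │
│     │     │   │   │ │↓│ │   │
│ ┌─┐ └───┐ └─╴ └─┐ │ │ └─┤ ╶─┤
│ │ │     │       │ │ │↳ ↓│   │
│ │ └───┐ └───────┤ │ └─┐ └─┐ │
│ │     │         │ │   │↳ ↓│ │
│ ╵ ┌─┐ ├───────┐ │ ├─╴ └─┐ ╵ │
│   │ │ │       │ │ │     │↳ ↓│
├───┘ │ └─┬───╴ │ │ │ ┌───┼─╴ │
│     │   │     │ │ │ │   │↓ ↲│
│ ╶─┐ ├─╴ │ ┌───┘ │ ╵ │ ╷ │ ┌─┤
│   │ │   │ │     │   │ │ │↓│ │
│ ╷ │ │ ┌─┘ │ ╶───┴───┤ │ │ │ │
│ │ │ │ │   │         │ │ │↓│ │
│ │ └─┘ ╵ ╷ └───────┐ ╵ │ ╵ ╵ │
│ │       │         │   │  ↳ B│
└─┴───────┴─────────┴───┴─────┘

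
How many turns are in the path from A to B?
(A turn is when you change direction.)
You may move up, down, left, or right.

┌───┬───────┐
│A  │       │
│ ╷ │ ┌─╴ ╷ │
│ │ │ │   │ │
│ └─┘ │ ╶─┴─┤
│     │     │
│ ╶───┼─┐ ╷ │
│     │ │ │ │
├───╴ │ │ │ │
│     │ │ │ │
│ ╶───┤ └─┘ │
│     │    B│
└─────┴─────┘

Directions: down, down, right, right, up, up, right, right, down, left, down, right, right, down, down, down
Number of turns: 8

Solution:

┌───┬───────┐
│A  │↱ → ↓  │
│ ╷ │ ┌─╴ ╷ │
│↓│ │↑│↓ ↲│ │
│ └─┘ │ ╶─┴─┤
│↳ → ↑│↳ → ↓│
│ ╶───┼─┐ ╷ │
│     │ │ │↓│
├───╴ │ │ │ │
│     │ │ │↓│
│ ╶───┤ └─┘ │
│     │    B│
└─────┴─────┘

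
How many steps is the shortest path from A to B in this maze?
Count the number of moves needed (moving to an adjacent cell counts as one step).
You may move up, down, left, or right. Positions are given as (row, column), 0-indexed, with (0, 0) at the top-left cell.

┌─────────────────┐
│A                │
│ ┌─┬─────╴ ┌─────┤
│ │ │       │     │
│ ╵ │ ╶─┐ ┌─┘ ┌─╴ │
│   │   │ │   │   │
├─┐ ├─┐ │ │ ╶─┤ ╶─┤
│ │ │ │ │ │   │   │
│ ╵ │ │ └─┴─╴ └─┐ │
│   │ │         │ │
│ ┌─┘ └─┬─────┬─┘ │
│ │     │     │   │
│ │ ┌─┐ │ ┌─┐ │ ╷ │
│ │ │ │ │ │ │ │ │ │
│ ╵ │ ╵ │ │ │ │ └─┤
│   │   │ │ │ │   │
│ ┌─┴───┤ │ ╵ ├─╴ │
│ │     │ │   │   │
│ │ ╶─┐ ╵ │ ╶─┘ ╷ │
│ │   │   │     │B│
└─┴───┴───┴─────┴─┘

Using BFS to find shortest path:
Start: (0, 0), End: (9, 8)
Path found:
(0,0) → (0,1) → (0,2) → (0,3) → (0,4) → (0,5) → (1,5) → (1,4) → (1,3) → (1,2) → (2,2) → (2,3) → (3,3) → (4,3) → (4,4) → (4,5) → (4,6) → (3,6) → (3,5) → (2,5) → (2,6) → (1,6) → (1,7) → (1,8) → (2,8) → (2,7) → (3,7) → (3,8) → (4,8) → (5,8) → (5,7) → (6,7) → (7,7) → (7,8) → (8,8) → (9,8)
Number of steps: 35

Solution:

┌─────────────────┐
│A → → → → ↓      │
│ ┌─┬─────╴ ┌─────┤
│ │ │↓ ← ← ↲│↱ → ↓│
│ ╵ │ ╶─┐ ┌─┘ ┌─╴ │
│   │↳ ↓│ │↱ ↑│↓ ↲│
├─┐ ├─┐ │ │ ╶─┤ ╶─┤
│ │ │ │↓│ │↑ ↰│↳ ↓│
│ ╵ │ │ └─┴─╴ └─┐ │
│   │ │↳ → → ↑  │↓│
│ ┌─┘ └─┬─────┬─┘ │
│ │     │     │↓ ↲│
│ │ ┌─┐ │ ┌─┐ │ ╷ │
│ │ │ │ │ │ │ │↓│ │
│ ╵ │ ╵ │ │ │ │ └─┤
│   │   │ │ │ │↳ ↓│
│ ┌─┴───┤ │ ╵ ├─╴ │
│ │     │ │   │  ↓│
│ │ ╶─┐ ╵ │ ╶─┘ ╷ │
│ │   │   │     │B│
└─┴───┴───┴─────┴─┘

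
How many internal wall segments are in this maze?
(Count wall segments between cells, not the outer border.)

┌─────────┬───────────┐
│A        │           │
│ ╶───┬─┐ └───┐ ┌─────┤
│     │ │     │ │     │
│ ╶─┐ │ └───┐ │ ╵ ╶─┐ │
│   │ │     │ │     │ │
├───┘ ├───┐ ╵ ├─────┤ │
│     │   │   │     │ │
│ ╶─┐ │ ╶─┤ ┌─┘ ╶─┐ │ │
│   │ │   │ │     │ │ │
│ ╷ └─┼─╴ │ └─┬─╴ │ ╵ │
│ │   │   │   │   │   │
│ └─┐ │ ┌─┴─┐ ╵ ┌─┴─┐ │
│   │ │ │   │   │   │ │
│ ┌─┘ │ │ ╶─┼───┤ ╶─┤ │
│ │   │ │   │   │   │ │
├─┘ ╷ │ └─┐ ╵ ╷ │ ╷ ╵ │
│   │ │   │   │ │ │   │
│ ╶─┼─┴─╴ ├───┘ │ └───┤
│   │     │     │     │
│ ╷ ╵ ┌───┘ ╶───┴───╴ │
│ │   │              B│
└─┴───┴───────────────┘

Counting internal wall segments:
Total internal walls: 100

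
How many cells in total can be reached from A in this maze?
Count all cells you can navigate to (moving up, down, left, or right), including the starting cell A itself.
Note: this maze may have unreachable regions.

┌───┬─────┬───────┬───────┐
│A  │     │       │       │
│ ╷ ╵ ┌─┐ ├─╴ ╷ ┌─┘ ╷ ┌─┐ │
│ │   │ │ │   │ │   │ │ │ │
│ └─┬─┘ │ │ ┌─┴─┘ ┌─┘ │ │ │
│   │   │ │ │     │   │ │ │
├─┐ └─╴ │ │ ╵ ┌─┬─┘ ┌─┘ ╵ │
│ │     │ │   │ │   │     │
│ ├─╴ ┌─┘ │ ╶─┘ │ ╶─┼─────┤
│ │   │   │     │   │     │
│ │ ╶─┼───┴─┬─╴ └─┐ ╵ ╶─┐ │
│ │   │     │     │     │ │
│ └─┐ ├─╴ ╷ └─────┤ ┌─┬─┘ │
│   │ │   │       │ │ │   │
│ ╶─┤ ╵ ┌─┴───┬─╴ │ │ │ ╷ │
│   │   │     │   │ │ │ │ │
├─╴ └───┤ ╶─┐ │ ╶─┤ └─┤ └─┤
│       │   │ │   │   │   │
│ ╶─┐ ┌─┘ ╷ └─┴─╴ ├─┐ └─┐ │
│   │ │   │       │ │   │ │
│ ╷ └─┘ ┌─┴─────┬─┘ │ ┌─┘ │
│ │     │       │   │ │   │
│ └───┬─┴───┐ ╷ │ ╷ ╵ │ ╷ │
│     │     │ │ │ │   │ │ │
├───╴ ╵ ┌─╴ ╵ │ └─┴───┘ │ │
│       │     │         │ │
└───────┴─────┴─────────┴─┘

Using BFS/flood-fill to find all reachable cells from A:
Maze size: 13 × 13 = 169 total cells
2 cell(s) are walled off and cannot be reached from A.
Reachable cells: 167

Reachable region (· marks reachable cells):

┌───┬─────┬───────┬───────┐
│A ·│· · ·│· · · ·│· · · ·│
│ ╷ ╵ ┌─┐ ├─╴ ╷ ┌─┘ ╷ ┌─┐ │
│·│· ·│·│·│· ·│·│· ·│·│·│·│
│ └─┬─┘ │ │ ┌─┴─┘ ┌─┘ │ │ │
│· ·│· ·│·│·│· · ·│· ·│·│·│
├─┐ └─╴ │ │ ╵ ┌─┬─┘ ┌─┘ ╵ │
│·│· · ·│·│· ·│·│· ·│· · ·│
│ ├─╴ ┌─┘ │ ╶─┘ │ ╶─┼─────┤
│·│· ·│· ·│· · ·│· ·│· · ·│
│ │ ╶─┼───┴─┬─╴ └─┐ ╵ ╶─┐ │
│·│· ·│· · ·│· · ·│· · ·│·│
│ └─┐ ├─╴ ╷ └─────┤ ┌─┬─┘ │
│· ·│·│· ·│· · · ·│·│ │· ·│
│ ╶─┤ ╵ ┌─┴───┬─╴ │ │ │ ╷ │
│· ·│· ·│· · ·│· ·│·│ │·│·│
├─╴ └───┤ ╶─┐ │ ╶─┤ └─┤ └─┤
│· · · ·│· ·│·│· ·│· ·│· ·│
│ ╶─┐ ┌─┘ ╷ └─┴─╴ ├─┐ └─┐ │
│· ·│·│· ·│· · · ·│·│· ·│·│
│ ╷ └─┘ ┌─┴─────┬─┘ │ ┌─┘ │
│·│· · ·│· · · ·│· ·│·│· ·│
│ └───┬─┴───┐ ╷ │ ╷ ╵ │ ╷ │
│· · ·│· · ·│·│·│·│· ·│·│·│
├───╴ ╵ ┌─╴ ╵ │ └─┴───┘ │ │
│· · · ·│· · ·│· · · · ·│·│
└───────┴─────┴─────────┴─┘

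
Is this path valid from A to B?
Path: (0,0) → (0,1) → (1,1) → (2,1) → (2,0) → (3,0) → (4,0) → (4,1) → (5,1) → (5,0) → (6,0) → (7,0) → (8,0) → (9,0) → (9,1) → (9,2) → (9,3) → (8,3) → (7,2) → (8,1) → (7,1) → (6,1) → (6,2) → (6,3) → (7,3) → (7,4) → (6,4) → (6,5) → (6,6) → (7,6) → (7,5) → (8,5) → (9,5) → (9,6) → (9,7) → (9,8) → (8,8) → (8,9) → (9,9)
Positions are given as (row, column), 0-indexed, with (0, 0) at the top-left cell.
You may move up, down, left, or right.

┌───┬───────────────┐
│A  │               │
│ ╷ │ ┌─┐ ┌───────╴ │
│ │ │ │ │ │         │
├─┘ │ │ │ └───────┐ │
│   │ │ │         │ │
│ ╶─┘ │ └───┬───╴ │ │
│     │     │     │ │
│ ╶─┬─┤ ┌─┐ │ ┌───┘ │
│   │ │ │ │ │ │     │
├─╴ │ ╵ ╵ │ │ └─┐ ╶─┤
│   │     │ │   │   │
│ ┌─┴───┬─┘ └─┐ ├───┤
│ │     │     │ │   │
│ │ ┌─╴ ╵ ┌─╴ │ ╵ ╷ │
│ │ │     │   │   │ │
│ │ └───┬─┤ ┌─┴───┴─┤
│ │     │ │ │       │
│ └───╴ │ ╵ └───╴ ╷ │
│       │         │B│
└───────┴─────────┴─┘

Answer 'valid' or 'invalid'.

Checking path validity:
Result: Invalid move at step 18: cannot move from (8, 3) to (7, 2).

invalid

Correct solution:

┌───┬───────────────┐
│A ↓│               │
│ ╷ │ ┌─┐ ┌───────╴ │
│ │↓│ │ │ │         │
├─┘ │ │ │ └───────┐ │
│↓ ↲│ │ │         │ │
│ ╶─┘ │ └───┬───╴ │ │
│↓    │     │     │ │
│ ╶─┬─┤ ┌─┐ │ ┌───┘ │
│↳ ↓│ │ │ │ │ │     │
├─╴ │ ╵ ╵ │ │ └─┐ ╶─┤
│↓ ↲│     │ │   │   │
│ ┌─┴───┬─┘ └─┐ ├───┤
│↓│↱ → ↓│↱ → ↓│ │   │
│ │ ┌─╴ ╵ ┌─╴ │ ╵ ╷ │
│↓│↑│  ↳ ↑│↓ ↲│   │ │
│ │ └───┬─┤ ┌─┴───┴─┤
│↓│↑ ← ↰│ │↓│    ↱ ↓│
│ └───╴ │ ╵ └───╴ ╷ │
│↳ → → ↑│  ↳ → → ↑│B│
└───────┴─────────┴─┘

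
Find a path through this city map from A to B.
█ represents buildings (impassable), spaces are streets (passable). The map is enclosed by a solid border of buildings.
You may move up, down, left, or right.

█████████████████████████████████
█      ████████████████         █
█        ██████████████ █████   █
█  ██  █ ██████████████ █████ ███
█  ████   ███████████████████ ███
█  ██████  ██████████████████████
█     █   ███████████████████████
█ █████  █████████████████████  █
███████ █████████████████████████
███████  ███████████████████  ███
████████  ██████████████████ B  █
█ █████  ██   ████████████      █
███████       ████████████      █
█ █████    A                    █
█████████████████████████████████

Finding the shortest path from A to B:
Movement: cardinal only
Path length: 21 steps
Directions: right → right → right → right → right → right → right → right → right → right → right → right → right → right → right → up → up → right → right → up → right

Solution:

█████████████████████████████████
█      ████████████████         █
█        ██████████████ █████   █
█  ██  █ ██████████████ █████ ███
█  ████   ███████████████████ ███
█  ██████  ██████████████████████
█     █   ███████████████████████
█ █████  █████████████████████  █
███████ █████████████████████████
███████  ███████████████████  ███
████████  ██████████████████↱B  █
█ █████  ██   ████████████↱→↑   █
███████       ████████████↑     █
█ █████    A→→→→→→→→→→→→→→↑     █
█████████████████████████████████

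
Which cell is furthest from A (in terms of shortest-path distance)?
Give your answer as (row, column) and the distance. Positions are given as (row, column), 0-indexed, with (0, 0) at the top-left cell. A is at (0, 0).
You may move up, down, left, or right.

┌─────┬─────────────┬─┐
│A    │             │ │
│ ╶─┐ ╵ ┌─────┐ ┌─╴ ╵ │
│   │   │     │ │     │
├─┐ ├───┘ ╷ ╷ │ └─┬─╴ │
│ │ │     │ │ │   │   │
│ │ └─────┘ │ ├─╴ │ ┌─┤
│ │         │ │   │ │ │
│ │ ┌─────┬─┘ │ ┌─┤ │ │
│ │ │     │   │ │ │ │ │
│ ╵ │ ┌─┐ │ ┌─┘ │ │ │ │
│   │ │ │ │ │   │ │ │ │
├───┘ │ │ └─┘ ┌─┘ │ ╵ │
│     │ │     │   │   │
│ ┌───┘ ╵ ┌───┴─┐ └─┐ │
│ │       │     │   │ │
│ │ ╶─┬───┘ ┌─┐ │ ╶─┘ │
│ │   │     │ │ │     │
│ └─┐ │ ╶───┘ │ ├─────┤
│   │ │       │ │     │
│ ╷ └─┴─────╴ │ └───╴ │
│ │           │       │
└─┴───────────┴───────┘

Computing BFS distances from A to all cells:
Furthest cell: (9, 8)
Distance: 57 steps

Path from A to the furthest cell:

┌─────┬─────────────┬─┐
│A → ↓│↱ → → → ↓    │ │
│ ╶─┐ ╵ ┌─────┐ ┌─╴ ╵ │
│   │↳ ↑│     │↓│     │
├─┐ ├───┘ ╷ ╷ │ └─┬─╴ │
│ │ │     │ │ │↳ ↓│   │
│ │ └─────┘ │ ├─╴ │ ┌─┤
│ │         │ │↓ ↲│ │ │
│ │ ┌─────┬─┘ │ ┌─┤ │ │
│ │ │↓ ← ↰│   │↓│ │ │ │
│ ╵ │ ┌─┐ │ ┌─┘ │ │ │ │
│   │↓│ │↑│ │↓ ↲│ │ │ │
├───┘ │ │ └─┘ ┌─┘ │ ╵ │
│↓ ← ↲│ │↑ ← ↲│   │   │
│ ┌───┘ ╵ ┌───┴─┐ └─┐ │
│↓│       │↱ → ↓│   │ │
│ │ ╶─┬───┘ ┌─┐ │ ╶─┘ │
│↓│   │↱ → ↑│ │↓│     │
│ └─┐ │ ╶───┘ │ ├─────┤
│↳ ↓│ │↑ ← ← ↰│↓│B ← ↰│
│ ╷ └─┴─────╴ │ └───╴ │
│ │↳ → → → → ↑│↳ → → ↑│
└─┴───────────┴───────┘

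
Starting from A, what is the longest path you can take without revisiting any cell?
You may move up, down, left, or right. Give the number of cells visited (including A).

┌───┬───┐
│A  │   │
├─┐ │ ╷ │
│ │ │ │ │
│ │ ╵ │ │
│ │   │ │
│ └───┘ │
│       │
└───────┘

Finding longest simple path using DFS:
Start: (0, 0)
Longest path visits 16 cells
Path: A → right → down → down → right → up → up → right → down → down → down → left → left → left → up → up

Solution:

┌───┬───┐
│A ↓│↱ ↓│
├─┐ │ ╷ │
│B│↓│↑│↓│
│ │ ╵ │ │
│↑│↳ ↑│↓│
│ └───┘ │
│↑ ← ← ↲│
└───────┘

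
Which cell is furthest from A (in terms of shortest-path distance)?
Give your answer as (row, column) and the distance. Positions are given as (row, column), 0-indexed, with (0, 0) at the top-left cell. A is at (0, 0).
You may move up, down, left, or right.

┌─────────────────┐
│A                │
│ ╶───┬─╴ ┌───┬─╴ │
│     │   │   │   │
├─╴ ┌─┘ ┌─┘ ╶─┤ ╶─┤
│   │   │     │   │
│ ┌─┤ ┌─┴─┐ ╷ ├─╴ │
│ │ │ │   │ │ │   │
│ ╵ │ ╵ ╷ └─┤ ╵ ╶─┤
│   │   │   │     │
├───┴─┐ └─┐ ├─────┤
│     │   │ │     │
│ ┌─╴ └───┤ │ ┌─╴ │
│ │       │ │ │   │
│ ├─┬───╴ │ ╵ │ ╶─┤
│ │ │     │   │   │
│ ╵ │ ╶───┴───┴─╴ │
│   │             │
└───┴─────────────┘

Computing BFS distances from A to all cells:
Furthest cell: (7, 1)
Distance: 48 steps

Path from A to the furthest cell:

┌─────────────────┐
│A → → → ↓        │
│ ╶───┬─╴ ┌───┬─╴ │
│     │↓ ↲│   │   │
├─╴ ┌─┘ ┌─┘ ╶─┤ ╶─┤
│   │↓ ↲│     │   │
│ ┌─┤ ┌─┴─┐ ╷ ├─╴ │
│ │ │↓│↱ ↓│ │ │   │
│ ╵ │ ╵ ╷ └─┤ ╵ ╶─┤
│   │↳ ↑│↳ ↓│     │
├───┴─┐ └─┐ ├─────┤
│↓ ← ↰│   │↓│↱ → ↓│
│ ┌─╴ └───┤ │ ┌─╴ │
│↓│  ↑ ← ↰│↓│↑│↓ ↲│
│ ├─┬───╴ │ ╵ │ ╶─┤
│↓│B│↱ → ↑│↳ ↑│↳ ↓│
│ ╵ │ ╶───┴───┴─╴ │
│↳ ↑│↑ ← ← ← ← ← ↲│
└───┴─────────────┘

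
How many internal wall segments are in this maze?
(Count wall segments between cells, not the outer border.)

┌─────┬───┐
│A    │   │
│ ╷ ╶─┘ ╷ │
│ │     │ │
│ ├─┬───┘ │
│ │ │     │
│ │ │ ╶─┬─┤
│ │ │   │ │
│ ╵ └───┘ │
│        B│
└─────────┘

Counting internal wall segments:
Total internal walls: 16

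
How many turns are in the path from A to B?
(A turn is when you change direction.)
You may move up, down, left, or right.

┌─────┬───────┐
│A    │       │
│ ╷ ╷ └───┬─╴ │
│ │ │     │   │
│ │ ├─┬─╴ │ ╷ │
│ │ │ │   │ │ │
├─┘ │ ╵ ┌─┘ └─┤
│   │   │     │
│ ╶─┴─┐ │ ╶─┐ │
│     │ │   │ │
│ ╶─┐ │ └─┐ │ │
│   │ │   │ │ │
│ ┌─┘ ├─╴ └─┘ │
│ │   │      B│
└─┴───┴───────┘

Directions: right, right, down, right, right, down, left, down, down, down, right, down, right, right
Number of turns: 8

Solution:

┌─────┬───────┐
│A → ↓│       │
│ ╷ ╷ └───┬─╴ │
│ │ │↳ → ↓│   │
│ │ ├─┬─╴ │ ╷ │
│ │ │ │↓ ↲│ │ │
├─┘ │ ╵ ┌─┘ └─┤
│   │  ↓│     │
│ ╶─┴─┐ │ ╶─┐ │
│     │↓│   │ │
│ ╶─┐ │ └─┐ │ │
│   │ │↳ ↓│ │ │
│ ┌─┘ ├─╴ └─┘ │
│ │   │  ↳ → B│
└─┴───┴───────┘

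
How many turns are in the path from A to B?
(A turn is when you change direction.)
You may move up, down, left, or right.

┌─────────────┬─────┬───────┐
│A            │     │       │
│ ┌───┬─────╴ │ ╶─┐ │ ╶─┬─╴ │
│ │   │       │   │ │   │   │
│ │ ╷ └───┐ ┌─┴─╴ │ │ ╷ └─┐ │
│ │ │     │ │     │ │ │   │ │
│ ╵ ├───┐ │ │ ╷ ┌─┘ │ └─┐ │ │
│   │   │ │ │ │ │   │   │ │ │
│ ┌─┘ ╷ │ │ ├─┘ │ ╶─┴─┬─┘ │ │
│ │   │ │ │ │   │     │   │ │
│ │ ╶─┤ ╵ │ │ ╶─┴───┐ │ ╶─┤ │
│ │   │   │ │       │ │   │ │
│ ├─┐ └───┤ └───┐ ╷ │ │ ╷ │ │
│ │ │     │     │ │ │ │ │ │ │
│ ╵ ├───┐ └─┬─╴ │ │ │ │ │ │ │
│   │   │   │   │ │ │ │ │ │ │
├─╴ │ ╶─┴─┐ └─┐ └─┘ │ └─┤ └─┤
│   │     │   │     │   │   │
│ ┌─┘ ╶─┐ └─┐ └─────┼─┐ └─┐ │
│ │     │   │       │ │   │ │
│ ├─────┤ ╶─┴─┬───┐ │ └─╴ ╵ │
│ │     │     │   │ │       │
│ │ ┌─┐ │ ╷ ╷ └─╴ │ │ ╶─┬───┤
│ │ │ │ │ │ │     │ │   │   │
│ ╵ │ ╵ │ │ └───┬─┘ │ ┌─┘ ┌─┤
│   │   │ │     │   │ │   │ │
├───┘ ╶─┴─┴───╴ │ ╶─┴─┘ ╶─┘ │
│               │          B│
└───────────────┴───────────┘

Directions: down, down, down, right, up, up, right, down, right, right, down, down, down, left, up, up, left, down, left, down, right, down, right, right, down, right, down, right, down, right, right, right, down, down, down, left, down, right, right, right, right, right
Number of turns: 25

Solution:

┌─────────────┬─────┬───────┐
│A            │     │       │
│ ┌───┬─────╴ │ ╶─┐ │ ╶─┬─╴ │
│↓│↱ ↓│       │   │ │   │   │
│ │ ╷ └───┐ ┌─┴─╴ │ │ ╷ └─┐ │
│↓│↑│↳ → ↓│ │     │ │ │   │ │
│ ╵ ├───┐ │ │ ╷ ┌─┘ │ └─┐ │ │
│↳ ↑│↓ ↰│↓│ │ │ │   │   │ │ │
│ ┌─┘ ╷ │ │ ├─┘ │ ╶─┴─┬─┘ │ │
│ │↓ ↲│↑│↓│ │   │     │   │ │
│ │ ╶─┤ ╵ │ │ ╶─┴───┐ │ ╶─┤ │
│ │↳ ↓│↑ ↲│ │       │ │   │ │
│ ├─┐ └───┤ └───┐ ╷ │ │ ╷ │ │
│ │ │↳ → ↓│     │ │ │ │ │ │ │
│ ╵ ├───┐ └─┬─╴ │ │ │ │ │ │ │
│   │   │↳ ↓│   │ │ │ │ │ │ │
├─╴ │ ╶─┴─┐ └─┐ └─┘ │ └─┤ └─┤
│   │     │↳ ↓│     │   │   │
│ ┌─┘ ╶─┐ └─┐ └─────┼─┐ └─┐ │
│ │     │   │↳ → → ↓│ │   │ │
│ ├─────┤ ╶─┴─┬───┐ │ └─╴ ╵ │
│ │     │     │   │↓│       │
│ │ ┌─┐ │ ╷ ╷ └─╴ │ │ ╶─┬───┤
│ │ │ │ │ │ │     │↓│   │   │
│ ╵ │ ╵ │ │ └───┬─┘ │ ┌─┘ ┌─┤
│   │   │ │     │↓ ↲│ │   │ │
├───┘ ╶─┴─┴───╴ │ ╶─┴─┘ ╶─┘ │
│               │↳ → → → → B│
└───────────────┴───────────┘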